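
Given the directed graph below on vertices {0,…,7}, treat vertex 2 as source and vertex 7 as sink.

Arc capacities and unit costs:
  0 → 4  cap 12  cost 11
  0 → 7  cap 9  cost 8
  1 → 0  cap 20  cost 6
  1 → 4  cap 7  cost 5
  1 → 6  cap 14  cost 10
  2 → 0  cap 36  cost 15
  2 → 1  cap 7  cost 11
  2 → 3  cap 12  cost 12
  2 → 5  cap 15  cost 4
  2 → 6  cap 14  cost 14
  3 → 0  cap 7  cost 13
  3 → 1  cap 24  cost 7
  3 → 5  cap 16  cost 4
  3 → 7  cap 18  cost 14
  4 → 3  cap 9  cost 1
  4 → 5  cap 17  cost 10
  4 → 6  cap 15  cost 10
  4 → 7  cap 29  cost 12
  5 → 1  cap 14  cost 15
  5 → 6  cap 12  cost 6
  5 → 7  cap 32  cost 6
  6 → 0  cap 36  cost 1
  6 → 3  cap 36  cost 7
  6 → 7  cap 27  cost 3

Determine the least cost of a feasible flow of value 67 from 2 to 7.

Minimum cost for 67 units: 1403

shortest-cost path #1: 2→5→7 push 15 @ unit cost 10 (adds 150)
shortest-cost path #2: 2→6→7 push 14 @ unit cost 17 (adds 238)
shortest-cost path #3: 2→3→5→7 push 12 @ unit cost 22 (adds 264)
shortest-cost path #4: 2→0→7 push 9 @ unit cost 23 (adds 207)
shortest-cost path #5: 2→1→6→7 push 7 @ unit cost 24 (adds 168)
shortest-cost path #6: 2→0→4→3→5→7 push 4 @ unit cost 37 (adds 148)
shortest-cost path #7: 2→0→4→7 push 6 @ unit cost 38 (adds 228)
total cost = 1403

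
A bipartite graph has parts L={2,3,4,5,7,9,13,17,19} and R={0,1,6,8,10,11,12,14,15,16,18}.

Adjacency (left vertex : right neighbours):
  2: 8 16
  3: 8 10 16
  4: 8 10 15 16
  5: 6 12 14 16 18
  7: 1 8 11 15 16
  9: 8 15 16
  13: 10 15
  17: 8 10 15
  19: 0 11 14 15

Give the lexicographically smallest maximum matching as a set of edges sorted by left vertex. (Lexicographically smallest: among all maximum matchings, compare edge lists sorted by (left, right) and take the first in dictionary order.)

|M| = 7 (so the lex-smallest maximum matching has 7 edges)
process left vertices in ascending order; for each, take the smallest-labelled available neighbour that still permits 7 edges overall, or leave it unmatched if none does
lex-smallest matching: {2-8, 3-10, 4-15, 5-6, 7-1, 9-16, 19-0}

Lex-smallest maximum matching: {(2,8), (3,10), (4,15), (5,6), (7,1), (9,16), (19,0)}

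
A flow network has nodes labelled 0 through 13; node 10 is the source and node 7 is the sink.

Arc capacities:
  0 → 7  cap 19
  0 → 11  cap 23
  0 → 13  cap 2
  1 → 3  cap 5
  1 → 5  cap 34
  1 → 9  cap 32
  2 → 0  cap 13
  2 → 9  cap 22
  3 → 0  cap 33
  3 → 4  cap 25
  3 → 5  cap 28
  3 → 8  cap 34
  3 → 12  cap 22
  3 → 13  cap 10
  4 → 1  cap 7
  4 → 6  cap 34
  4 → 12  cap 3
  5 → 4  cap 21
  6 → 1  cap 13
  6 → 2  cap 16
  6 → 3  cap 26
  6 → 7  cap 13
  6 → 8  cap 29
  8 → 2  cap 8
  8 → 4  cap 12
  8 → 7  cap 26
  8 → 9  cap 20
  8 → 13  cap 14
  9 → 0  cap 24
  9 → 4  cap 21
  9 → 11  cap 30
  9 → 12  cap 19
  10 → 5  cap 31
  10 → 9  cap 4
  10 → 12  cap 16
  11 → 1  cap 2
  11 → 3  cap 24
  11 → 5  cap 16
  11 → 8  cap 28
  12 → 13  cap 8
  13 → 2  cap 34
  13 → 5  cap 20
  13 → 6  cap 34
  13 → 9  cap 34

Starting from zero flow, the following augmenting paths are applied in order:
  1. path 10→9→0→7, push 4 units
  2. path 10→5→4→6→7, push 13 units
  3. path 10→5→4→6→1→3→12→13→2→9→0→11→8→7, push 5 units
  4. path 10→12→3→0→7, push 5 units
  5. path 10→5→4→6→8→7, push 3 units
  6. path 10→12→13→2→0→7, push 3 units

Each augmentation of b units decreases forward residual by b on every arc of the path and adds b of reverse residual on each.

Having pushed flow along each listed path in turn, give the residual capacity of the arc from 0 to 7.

after path 1 (10→9→0→7, push 4): res(0,7)=15
after path 2 (10→5→4→6→7, push 13): res(0,7)=15
after path 3 (10→5→4→6→1→3→12→13→2→9→0→11→8→7, push 5): res(0,7)=15
after path 4 (10→12→3→0→7, push 5): res(0,7)=10
after path 5 (10→5→4→6→8→7, push 3): res(0,7)=10
after path 6 (10→12→13→2→0→7, push 3): res(0,7)=7

Residual capacity of (0,7): 7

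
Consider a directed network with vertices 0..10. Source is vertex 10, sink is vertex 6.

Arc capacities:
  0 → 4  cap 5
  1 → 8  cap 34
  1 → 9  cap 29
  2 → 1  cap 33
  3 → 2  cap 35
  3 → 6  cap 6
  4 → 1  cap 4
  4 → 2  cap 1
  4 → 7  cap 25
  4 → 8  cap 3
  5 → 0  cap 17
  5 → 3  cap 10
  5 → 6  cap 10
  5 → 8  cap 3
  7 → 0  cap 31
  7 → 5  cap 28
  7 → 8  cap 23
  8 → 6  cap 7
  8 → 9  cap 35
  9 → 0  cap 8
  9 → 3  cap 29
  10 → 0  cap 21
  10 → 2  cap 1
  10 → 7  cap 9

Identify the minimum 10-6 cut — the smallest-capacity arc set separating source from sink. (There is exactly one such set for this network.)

augment #1: 10→7→5→6 push 9
augment #2: 10→0→4→8→6 push 3
augment #3: 10→2→1→8→6 push 1
augment #4: 10→0→4→1→8→6 push 2
max flow = 15; residual-reachable set from 10 gives S-side
cut edges (S→T): {(0,4), (10,2), (10,7)} total cap 15

Min-cut arcs: {(0,4), (10,2), (10,7)} (total capacity 15)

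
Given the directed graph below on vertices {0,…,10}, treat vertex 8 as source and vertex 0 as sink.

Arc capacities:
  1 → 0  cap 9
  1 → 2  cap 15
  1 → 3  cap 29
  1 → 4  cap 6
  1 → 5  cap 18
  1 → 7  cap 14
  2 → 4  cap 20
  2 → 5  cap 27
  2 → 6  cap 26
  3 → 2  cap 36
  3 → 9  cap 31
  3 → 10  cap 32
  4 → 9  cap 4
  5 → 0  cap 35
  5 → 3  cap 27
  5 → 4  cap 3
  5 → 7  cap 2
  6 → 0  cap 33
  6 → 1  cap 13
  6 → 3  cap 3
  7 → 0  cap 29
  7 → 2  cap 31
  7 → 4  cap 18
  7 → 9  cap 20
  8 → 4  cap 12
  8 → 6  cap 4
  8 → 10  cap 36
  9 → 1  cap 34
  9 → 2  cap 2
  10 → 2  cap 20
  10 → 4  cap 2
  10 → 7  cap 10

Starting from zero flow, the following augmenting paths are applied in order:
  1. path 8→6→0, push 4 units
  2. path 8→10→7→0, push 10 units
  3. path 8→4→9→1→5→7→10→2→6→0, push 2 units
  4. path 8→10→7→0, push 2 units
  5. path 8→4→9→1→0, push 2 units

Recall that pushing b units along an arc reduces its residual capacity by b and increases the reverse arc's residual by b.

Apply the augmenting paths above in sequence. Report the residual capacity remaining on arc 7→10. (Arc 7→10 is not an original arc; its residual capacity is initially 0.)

Residual capacity of (7,10): 10

after path 1 (8→6→0, push 4): res(7,10)=0
after path 2 (8→10→7→0, push 10): res(7,10)=10
after path 3 (8→4→9→1→5→7→10→2→6→0, push 2): res(7,10)=8
after path 4 (8→10→7→0, push 2): res(7,10)=10
after path 5 (8→4→9→1→0, push 2): res(7,10)=10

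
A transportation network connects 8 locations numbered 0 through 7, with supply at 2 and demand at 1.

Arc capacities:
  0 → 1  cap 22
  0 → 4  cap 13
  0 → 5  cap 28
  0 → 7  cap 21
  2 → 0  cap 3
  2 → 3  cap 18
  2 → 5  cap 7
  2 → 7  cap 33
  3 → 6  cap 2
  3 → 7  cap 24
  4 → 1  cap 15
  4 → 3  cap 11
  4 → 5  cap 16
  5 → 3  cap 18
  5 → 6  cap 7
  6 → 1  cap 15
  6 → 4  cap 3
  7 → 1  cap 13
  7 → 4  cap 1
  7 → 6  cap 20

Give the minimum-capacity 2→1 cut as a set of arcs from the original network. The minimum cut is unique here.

augment #1: 2→0→1 push 3
augment #2: 2→7→1 push 13
augment #3: 2→3→6→1 push 2
augment #4: 2→5→6→1 push 7
augment #5: 2→7→4→1 push 1
augment #6: 2→7→6→1 push 6
augment #7: 2→7→6→4→1 push 3
max flow = 35; residual-reachable set from 2 gives S-side
cut edges (S→T): {(2,0), (6,1), (6,4), (7,1), (7,4)} total cap 35

Min-cut arcs: {(2,0), (6,1), (6,4), (7,1), (7,4)} (total capacity 35)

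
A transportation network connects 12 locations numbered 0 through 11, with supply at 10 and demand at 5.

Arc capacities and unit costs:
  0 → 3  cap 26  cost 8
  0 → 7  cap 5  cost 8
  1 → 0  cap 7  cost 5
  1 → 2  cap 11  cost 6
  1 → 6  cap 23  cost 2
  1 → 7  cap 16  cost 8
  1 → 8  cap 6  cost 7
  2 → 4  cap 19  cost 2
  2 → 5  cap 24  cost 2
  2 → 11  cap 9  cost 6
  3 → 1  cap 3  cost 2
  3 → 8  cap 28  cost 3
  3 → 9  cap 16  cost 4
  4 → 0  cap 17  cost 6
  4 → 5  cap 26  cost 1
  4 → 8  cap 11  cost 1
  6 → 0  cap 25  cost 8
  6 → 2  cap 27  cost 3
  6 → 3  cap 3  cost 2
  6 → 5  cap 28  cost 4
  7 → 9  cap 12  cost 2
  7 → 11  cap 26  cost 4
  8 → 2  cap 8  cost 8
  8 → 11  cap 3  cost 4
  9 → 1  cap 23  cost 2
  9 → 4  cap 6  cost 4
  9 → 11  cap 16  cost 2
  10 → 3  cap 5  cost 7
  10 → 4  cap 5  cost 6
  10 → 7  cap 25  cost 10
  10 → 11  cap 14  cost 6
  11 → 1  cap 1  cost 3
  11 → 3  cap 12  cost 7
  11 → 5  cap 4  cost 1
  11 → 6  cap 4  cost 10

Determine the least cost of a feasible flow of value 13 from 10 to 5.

shortest-cost path #1: 10→11→5 push 4 @ unit cost 7 (adds 28)
shortest-cost path #2: 10→4→5 push 5 @ unit cost 7 (adds 35)
shortest-cost path #3: 10→11→1→6→5 push 1 @ unit cost 15 (adds 15)
shortest-cost path #4: 10→3→1→6→5 push 3 @ unit cost 15 (adds 45)
total cost = 123

Minimum cost for 13 units: 123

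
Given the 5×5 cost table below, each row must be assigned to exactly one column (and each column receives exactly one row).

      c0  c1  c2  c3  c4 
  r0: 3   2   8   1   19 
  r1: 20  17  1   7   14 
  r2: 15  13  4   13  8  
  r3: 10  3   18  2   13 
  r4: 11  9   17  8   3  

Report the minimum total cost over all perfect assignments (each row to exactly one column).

Minimum assignment cost: 20

optimal assignment: row0→col0 (cost 3), row1→col3 (cost 7), row2→col2 (cost 4), row3→col1 (cost 3), row4→col4 (cost 3)
total = 3 + 7 + 4 + 3 + 3 = 20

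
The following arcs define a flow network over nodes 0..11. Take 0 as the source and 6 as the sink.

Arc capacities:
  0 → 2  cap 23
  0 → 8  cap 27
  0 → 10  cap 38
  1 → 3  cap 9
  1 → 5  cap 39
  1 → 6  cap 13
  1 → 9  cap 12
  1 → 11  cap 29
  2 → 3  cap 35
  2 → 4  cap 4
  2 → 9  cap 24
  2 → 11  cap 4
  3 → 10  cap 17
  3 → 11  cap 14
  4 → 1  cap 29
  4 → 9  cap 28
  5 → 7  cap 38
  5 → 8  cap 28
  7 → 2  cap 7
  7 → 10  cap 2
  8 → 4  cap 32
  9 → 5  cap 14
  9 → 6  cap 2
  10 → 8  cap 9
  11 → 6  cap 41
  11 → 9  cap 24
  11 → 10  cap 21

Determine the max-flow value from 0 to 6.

augment #1: 0→2→9→6 bottleneck 2, total now 2
augment #2: 0→2→11→6 bottleneck 4, total now 6
augment #3: 0→2→3→11→6 bottleneck 14, total now 20
augment #4: 0→2→4→1→6 bottleneck 3, total now 23
augment #5: 0→8→4→1→6 bottleneck 10, total now 33
augment #6: 0→8→4→1→11→6 bottleneck 16, total now 49

Maximum flow value: 49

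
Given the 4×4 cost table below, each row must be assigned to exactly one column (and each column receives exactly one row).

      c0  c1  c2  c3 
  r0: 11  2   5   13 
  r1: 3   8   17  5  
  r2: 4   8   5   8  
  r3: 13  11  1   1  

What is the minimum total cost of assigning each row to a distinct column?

Minimum assignment cost: 11

optimal assignment: row0→col1 (cost 2), row1→col0 (cost 3), row2→col2 (cost 5), row3→col3 (cost 1)
total = 2 + 3 + 5 + 1 = 11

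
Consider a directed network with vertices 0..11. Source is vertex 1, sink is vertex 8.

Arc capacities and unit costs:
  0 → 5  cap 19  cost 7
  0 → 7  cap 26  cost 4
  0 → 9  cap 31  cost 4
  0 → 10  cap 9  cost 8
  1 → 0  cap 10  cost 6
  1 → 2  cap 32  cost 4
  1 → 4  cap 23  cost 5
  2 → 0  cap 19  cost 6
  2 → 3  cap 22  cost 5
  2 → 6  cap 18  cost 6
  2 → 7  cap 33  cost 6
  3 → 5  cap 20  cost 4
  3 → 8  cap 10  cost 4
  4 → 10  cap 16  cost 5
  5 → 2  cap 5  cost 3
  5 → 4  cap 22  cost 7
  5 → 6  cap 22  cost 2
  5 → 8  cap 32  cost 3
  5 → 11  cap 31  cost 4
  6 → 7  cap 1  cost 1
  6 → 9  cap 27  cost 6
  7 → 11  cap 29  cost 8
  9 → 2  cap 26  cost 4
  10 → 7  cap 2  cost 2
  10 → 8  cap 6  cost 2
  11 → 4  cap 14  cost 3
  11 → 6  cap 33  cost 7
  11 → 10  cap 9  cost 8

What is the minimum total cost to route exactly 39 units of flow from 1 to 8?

shortest-cost path #1: 1→4→10→8 push 6 @ unit cost 12 (adds 72)
shortest-cost path #2: 1→2→3→8 push 10 @ unit cost 13 (adds 130)
shortest-cost path #3: 1→2→3→5→8 push 12 @ unit cost 16 (adds 192)
shortest-cost path #4: 1→0→5→8 push 10 @ unit cost 16 (adds 160)
shortest-cost path #5: 1→2→0→5→8 push 1 @ unit cost 20 (adds 20)
total cost = 574

Minimum cost for 39 units: 574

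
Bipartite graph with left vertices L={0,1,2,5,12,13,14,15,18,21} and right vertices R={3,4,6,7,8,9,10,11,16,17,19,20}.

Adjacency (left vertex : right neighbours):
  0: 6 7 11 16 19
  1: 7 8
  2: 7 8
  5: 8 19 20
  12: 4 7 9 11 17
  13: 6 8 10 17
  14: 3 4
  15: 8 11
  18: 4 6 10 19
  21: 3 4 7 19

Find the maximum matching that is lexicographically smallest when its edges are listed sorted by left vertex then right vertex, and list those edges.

Lex-smallest maximum matching: {(0,6), (1,7), (2,8), (5,19), (12,9), (13,17), (14,3), (15,11), (18,10), (21,4)}

|M| = 10 (so the lex-smallest maximum matching has 10 edges)
process left vertices in ascending order; for each, take the smallest-labelled available neighbour that still permits 10 edges overall, or leave it unmatched if none does
lex-smallest matching: {0-6, 1-7, 2-8, 5-19, 12-9, 13-17, 14-3, 15-11, 18-10, 21-4}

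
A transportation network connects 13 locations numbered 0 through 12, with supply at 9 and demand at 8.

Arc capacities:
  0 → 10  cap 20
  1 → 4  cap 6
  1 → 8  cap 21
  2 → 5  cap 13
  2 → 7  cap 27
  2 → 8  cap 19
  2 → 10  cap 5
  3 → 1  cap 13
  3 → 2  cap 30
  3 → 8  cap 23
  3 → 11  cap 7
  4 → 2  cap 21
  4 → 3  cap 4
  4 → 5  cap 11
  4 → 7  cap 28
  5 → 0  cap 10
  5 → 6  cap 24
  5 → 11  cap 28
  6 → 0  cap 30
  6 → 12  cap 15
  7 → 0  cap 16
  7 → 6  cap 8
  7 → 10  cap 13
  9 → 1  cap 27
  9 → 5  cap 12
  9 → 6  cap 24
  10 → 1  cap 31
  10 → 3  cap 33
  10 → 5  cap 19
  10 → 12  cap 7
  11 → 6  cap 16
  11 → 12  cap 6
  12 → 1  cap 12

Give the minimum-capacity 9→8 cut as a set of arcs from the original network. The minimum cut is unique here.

Min-cut arcs: {(0,10), (1,4), (1,8)} (total capacity 47)

augment #1: 9→1→8 push 21
augment #2: 9→1→4→2→8 push 6
augment #3: 9→5→0→10→3→8 push 10
augment #4: 9→6→0→10→3→8 push 10
max flow = 47; residual-reachable set from 9 gives S-side
cut edges (S→T): {(0,10), (1,4), (1,8)} total cap 47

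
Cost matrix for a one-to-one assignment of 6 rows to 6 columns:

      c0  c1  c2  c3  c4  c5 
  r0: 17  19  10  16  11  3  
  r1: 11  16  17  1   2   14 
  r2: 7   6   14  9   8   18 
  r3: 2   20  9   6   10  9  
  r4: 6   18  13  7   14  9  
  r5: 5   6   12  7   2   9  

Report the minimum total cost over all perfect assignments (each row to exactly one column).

one of 2 optimal assignments: row0→col5 (cost 3), row1→col3 (cost 1), row2→col1 (cost 6), row3→col0 (cost 2), row4→col2 (cost 13), row5→col4 (cost 2)
total = 3 + 1 + 6 + 2 + 13 + 2 = 27

Minimum assignment cost: 27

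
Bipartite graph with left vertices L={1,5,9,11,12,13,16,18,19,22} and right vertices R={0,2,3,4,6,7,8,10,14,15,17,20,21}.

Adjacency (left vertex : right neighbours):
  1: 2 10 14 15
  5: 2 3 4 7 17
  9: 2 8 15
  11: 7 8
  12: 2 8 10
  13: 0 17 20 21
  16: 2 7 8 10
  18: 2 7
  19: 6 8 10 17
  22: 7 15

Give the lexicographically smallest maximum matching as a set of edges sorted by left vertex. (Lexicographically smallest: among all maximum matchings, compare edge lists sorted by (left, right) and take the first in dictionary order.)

|M| = 9 (so the lex-smallest maximum matching has 9 edges)
process left vertices in ascending order; for each, take the smallest-labelled available neighbour that still permits 9 edges overall, or leave it unmatched if none does
lex-smallest matching: {1-14, 5-3, 9-2, 11-7, 12-8, 13-0, 16-10, 19-6, 22-15}

Lex-smallest maximum matching: {(1,14), (5,3), (9,2), (11,7), (12,8), (13,0), (16,10), (19,6), (22,15)}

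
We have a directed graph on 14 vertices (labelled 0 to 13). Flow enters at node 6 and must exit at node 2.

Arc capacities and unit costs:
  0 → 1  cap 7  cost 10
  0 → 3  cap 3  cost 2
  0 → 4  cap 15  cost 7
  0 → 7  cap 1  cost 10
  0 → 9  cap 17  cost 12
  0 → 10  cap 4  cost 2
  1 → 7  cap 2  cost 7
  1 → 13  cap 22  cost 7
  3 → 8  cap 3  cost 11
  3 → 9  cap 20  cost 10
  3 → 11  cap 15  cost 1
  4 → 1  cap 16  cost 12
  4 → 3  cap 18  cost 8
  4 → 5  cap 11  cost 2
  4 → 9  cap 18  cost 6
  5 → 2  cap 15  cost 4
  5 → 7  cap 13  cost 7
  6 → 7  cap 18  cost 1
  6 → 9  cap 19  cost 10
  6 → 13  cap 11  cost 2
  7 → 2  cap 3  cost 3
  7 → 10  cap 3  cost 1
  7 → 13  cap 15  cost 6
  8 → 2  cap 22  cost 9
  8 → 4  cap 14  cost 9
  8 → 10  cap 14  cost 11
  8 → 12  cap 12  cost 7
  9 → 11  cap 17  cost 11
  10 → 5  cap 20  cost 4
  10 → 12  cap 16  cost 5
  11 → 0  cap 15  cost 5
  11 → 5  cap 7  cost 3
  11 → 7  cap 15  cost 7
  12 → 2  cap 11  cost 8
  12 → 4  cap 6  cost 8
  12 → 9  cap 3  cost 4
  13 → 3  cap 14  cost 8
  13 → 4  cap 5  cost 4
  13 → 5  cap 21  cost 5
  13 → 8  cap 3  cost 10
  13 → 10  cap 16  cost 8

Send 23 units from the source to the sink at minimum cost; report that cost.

shortest-cost path #1: 6→7→2 push 3 @ unit cost 4 (adds 12)
shortest-cost path #2: 6→7→10→5→2 push 3 @ unit cost 10 (adds 30)
shortest-cost path #3: 6→13→5→2 push 11 @ unit cost 11 (adds 121)
shortest-cost path #4: 6→7→13→5→2 push 1 @ unit cost 16 (adds 16)
shortest-cost path #5: 6→7→13→5→10→12→2 push 3 @ unit cost 21 (adds 63)
shortest-cost path #6: 6→7→13→8→2 push 2 @ unit cost 26 (adds 52)
total cost = 294

Minimum cost for 23 units: 294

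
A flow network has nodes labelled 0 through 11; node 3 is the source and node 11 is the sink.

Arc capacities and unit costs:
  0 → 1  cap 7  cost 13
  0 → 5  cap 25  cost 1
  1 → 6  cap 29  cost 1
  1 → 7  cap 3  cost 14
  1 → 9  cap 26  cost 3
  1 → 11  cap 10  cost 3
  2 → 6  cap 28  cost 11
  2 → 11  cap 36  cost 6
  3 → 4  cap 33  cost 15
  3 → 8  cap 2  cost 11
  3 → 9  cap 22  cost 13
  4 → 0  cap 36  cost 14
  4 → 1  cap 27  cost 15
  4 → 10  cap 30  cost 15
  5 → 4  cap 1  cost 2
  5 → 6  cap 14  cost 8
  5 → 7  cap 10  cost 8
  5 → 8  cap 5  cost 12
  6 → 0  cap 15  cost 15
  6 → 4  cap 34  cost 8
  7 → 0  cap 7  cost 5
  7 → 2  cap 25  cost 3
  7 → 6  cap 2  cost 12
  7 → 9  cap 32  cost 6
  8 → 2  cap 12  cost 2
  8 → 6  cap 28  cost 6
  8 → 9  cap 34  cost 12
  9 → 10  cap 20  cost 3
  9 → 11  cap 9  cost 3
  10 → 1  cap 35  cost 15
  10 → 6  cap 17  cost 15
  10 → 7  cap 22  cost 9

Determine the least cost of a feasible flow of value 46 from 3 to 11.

Minimum cost for 46 units: 1520

shortest-cost path #1: 3→9→11 push 9 @ unit cost 16 (adds 144)
shortest-cost path #2: 3→8→2→11 push 2 @ unit cost 19 (adds 38)
shortest-cost path #3: 3→4→1→11 push 10 @ unit cost 33 (adds 330)
shortest-cost path #4: 3→9→10→7→2→11 push 13 @ unit cost 34 (adds 442)
shortest-cost path #5: 3→4→0→5→7→2→11 push 10 @ unit cost 47 (adds 470)
shortest-cost path #6: 3→4→10→7→2→11 push 2 @ unit cost 48 (adds 96)
total cost = 1520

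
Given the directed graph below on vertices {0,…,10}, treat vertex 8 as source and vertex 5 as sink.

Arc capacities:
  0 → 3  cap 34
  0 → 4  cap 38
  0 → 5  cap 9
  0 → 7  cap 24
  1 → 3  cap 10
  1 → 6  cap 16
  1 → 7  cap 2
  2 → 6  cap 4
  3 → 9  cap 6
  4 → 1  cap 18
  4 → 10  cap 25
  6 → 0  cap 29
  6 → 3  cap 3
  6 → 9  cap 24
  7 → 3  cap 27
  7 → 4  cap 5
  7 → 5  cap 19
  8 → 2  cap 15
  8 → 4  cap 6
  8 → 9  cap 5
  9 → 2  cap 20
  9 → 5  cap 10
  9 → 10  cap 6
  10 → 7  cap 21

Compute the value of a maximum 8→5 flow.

Maximum flow value: 15

augment #1: 8→9→5 bottleneck 5, total now 5
augment #2: 8→2→6→0→5 bottleneck 4, total now 9
augment #3: 8→4→1→7→5 bottleneck 2, total now 11
augment #4: 8→4→10→7→5 bottleneck 4, total now 15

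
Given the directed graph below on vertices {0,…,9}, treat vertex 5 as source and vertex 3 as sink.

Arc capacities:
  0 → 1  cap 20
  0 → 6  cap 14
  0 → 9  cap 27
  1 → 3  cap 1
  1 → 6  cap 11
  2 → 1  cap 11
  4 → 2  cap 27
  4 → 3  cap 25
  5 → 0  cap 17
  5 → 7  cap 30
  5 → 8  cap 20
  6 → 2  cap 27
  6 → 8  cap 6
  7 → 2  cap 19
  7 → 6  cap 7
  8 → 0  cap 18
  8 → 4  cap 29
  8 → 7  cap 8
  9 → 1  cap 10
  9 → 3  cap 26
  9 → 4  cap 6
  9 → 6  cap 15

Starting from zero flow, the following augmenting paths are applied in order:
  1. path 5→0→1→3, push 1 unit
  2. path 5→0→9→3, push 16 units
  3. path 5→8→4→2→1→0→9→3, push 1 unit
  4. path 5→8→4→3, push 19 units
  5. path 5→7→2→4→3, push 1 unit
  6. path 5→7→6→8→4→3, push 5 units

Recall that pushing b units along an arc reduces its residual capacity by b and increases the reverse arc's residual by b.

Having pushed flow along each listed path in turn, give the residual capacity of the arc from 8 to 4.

Residual capacity of (8,4): 4

after path 1 (5→0→1→3, push 1): res(8,4)=29
after path 2 (5→0→9→3, push 16): res(8,4)=29
after path 3 (5→8→4→2→1→0→9→3, push 1): res(8,4)=28
after path 4 (5→8→4→3, push 19): res(8,4)=9
after path 5 (5→7→2→4→3, push 1): res(8,4)=9
after path 6 (5→7→6→8→4→3, push 5): res(8,4)=4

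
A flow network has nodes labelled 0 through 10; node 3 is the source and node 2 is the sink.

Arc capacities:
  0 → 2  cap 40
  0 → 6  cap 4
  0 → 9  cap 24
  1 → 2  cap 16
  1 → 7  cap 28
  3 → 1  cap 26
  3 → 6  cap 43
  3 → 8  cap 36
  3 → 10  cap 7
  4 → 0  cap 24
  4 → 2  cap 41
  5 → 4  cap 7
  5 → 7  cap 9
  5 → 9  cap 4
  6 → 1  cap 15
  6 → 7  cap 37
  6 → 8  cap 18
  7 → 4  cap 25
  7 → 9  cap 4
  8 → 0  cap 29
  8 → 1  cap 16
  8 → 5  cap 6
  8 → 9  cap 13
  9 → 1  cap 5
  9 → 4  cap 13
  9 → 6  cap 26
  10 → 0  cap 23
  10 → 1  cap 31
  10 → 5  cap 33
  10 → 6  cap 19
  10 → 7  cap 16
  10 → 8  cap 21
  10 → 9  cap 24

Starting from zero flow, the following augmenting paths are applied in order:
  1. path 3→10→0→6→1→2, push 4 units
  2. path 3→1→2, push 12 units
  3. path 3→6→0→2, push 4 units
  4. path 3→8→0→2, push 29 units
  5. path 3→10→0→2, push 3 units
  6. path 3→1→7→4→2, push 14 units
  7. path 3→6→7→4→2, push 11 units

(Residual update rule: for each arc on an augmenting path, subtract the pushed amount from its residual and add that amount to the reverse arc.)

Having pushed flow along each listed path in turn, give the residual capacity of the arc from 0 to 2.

Residual capacity of (0,2): 4

after path 1 (3→10→0→6→1→2, push 4): res(0,2)=40
after path 2 (3→1→2, push 12): res(0,2)=40
after path 3 (3→6→0→2, push 4): res(0,2)=36
after path 4 (3→8→0→2, push 29): res(0,2)=7
after path 5 (3→10→0→2, push 3): res(0,2)=4
after path 6 (3→1→7→4→2, push 14): res(0,2)=4
after path 7 (3→6→7→4→2, push 11): res(0,2)=4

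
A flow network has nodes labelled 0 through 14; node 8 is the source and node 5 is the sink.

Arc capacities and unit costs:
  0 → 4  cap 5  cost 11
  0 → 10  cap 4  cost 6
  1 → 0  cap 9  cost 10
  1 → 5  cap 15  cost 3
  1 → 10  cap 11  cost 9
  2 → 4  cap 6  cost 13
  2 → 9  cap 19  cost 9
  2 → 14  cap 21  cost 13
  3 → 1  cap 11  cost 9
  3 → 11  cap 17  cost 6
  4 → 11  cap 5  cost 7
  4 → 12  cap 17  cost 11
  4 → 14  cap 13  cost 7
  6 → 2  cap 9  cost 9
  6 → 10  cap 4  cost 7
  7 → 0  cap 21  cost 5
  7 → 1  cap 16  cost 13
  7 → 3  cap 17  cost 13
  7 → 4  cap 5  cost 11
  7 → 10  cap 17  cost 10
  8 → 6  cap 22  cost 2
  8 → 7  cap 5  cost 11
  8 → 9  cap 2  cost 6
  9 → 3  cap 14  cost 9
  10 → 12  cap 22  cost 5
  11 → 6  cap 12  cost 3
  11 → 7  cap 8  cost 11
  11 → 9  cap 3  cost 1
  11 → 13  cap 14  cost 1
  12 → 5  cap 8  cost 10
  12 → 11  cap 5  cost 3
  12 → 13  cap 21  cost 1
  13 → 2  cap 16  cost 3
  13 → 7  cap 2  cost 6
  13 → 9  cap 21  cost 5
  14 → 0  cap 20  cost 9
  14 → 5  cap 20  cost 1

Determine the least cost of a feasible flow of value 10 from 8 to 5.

shortest-cost path #1: 8→6→10→12→5 push 4 @ unit cost 24 (adds 96)
shortest-cost path #2: 8→6→2→14→5 push 6 @ unit cost 25 (adds 150)
total cost = 246

Minimum cost for 10 units: 246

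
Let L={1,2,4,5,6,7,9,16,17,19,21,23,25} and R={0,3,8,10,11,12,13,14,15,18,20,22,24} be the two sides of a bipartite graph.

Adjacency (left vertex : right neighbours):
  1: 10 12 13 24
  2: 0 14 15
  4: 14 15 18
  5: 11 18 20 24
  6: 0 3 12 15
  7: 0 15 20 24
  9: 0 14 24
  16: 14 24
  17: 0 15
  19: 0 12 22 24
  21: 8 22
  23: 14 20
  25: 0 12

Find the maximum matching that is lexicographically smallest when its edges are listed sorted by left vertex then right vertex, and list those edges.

|M| = 12 (so the lex-smallest maximum matching has 12 edges)
process left vertices in ascending order; for each, take the smallest-labelled available neighbour that still permits 12 edges overall, or leave it unmatched if none does
lex-smallest matching: {1-10, 2-0, 4-18, 5-11, 6-3, 7-15, 9-14, 16-24, 19-22, 21-8, 23-20, 25-12}

Lex-smallest maximum matching: {(1,10), (2,0), (4,18), (5,11), (6,3), (7,15), (9,14), (16,24), (19,22), (21,8), (23,20), (25,12)}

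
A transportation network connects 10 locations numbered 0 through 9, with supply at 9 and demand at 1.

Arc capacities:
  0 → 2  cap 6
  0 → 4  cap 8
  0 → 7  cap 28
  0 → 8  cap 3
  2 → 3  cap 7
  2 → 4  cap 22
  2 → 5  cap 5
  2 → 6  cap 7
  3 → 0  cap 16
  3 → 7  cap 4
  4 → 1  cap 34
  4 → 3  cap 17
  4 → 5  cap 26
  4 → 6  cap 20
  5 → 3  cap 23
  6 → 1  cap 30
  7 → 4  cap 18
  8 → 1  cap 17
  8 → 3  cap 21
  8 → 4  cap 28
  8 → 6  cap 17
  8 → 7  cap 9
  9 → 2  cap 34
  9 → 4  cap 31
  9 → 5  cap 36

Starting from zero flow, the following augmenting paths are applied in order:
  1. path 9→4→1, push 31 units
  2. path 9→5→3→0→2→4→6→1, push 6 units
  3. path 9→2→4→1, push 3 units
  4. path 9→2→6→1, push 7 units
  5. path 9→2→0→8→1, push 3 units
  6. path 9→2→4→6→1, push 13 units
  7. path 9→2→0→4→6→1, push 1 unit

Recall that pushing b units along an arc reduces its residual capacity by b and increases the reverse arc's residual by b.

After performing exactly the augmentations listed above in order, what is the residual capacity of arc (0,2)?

after path 1 (9→4→1, push 31): res(0,2)=6
after path 2 (9→5→3→0→2→4→6→1, push 6): res(0,2)=0
after path 3 (9→2→4→1, push 3): res(0,2)=0
after path 4 (9→2→6→1, push 7): res(0,2)=0
after path 5 (9→2→0→8→1, push 3): res(0,2)=3
after path 6 (9→2→4→6→1, push 13): res(0,2)=3
after path 7 (9→2→0→4→6→1, push 1): res(0,2)=4

Residual capacity of (0,2): 4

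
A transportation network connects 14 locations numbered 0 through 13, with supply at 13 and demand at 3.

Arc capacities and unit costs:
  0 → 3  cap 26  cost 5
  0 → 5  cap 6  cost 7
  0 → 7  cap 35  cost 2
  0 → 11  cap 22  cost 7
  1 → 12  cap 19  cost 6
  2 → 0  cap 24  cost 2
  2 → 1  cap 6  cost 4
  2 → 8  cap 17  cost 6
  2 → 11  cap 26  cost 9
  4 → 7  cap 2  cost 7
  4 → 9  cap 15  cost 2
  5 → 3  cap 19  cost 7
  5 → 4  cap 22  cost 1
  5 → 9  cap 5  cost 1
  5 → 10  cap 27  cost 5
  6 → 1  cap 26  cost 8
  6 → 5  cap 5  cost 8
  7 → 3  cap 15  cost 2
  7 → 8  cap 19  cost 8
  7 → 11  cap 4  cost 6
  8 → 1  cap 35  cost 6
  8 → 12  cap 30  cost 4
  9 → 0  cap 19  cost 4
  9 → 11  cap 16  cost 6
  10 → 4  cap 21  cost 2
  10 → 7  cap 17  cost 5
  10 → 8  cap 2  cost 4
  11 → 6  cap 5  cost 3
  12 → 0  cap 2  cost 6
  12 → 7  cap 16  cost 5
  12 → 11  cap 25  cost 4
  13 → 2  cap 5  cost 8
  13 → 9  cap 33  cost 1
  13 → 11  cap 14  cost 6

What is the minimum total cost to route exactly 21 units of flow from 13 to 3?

shortest-cost path #1: 13→9→0→7→3 push 15 @ unit cost 9 (adds 135)
shortest-cost path #2: 13→9→0→3 push 4 @ unit cost 10 (adds 40)
shortest-cost path #3: 13→2→0→3 push 2 @ unit cost 15 (adds 30)
total cost = 205

Minimum cost for 21 units: 205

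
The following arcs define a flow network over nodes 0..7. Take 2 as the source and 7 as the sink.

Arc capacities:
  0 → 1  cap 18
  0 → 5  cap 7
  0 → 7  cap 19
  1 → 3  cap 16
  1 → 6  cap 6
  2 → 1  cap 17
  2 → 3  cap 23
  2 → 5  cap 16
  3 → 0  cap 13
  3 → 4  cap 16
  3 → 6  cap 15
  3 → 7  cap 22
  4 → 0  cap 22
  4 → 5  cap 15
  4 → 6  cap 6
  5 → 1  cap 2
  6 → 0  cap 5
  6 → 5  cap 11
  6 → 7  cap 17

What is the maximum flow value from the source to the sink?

Maximum flow value: 42

augment #1: 2→3→7 bottleneck 22, total now 22
augment #2: 2→1→6→7 bottleneck 6, total now 28
augment #3: 2→3→0→7 bottleneck 1, total now 29
augment #4: 2→1→3→0→7 bottleneck 11, total now 40
augment #5: 2→5→1→3→0→7 bottleneck 1, total now 41
augment #6: 2→5→1→3→6→7 bottleneck 1, total now 42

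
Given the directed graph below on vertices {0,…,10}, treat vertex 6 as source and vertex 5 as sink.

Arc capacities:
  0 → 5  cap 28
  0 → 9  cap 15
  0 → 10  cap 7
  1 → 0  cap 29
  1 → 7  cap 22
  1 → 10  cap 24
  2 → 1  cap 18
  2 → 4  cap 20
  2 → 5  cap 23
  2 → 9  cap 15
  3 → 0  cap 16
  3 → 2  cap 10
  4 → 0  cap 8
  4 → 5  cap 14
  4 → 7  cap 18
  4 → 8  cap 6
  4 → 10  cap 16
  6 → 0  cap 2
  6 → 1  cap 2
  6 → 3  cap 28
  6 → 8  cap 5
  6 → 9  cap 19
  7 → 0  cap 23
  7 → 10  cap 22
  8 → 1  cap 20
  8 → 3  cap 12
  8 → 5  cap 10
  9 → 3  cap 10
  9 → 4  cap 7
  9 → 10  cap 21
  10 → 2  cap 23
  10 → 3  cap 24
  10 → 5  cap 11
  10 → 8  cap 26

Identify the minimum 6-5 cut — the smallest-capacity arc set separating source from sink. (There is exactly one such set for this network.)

augment #1: 6→0→5 push 2
augment #2: 6→8→5 push 5
augment #3: 6→1→0→5 push 2
augment #4: 6→3→0→5 push 16
augment #5: 6→3→2→5 push 10
augment #6: 6→9→4→5 push 7
augment #7: 6→9→10→5 push 11
augment #8: 6→9→10→2→5 push 1
max flow = 54; residual-reachable set from 6 gives S-side
cut edges (S→T): {(3,0), (3,2), (6,0), (6,1), (6,8), (6,9)} total cap 54

Min-cut arcs: {(3,0), (3,2), (6,0), (6,1), (6,8), (6,9)} (total capacity 54)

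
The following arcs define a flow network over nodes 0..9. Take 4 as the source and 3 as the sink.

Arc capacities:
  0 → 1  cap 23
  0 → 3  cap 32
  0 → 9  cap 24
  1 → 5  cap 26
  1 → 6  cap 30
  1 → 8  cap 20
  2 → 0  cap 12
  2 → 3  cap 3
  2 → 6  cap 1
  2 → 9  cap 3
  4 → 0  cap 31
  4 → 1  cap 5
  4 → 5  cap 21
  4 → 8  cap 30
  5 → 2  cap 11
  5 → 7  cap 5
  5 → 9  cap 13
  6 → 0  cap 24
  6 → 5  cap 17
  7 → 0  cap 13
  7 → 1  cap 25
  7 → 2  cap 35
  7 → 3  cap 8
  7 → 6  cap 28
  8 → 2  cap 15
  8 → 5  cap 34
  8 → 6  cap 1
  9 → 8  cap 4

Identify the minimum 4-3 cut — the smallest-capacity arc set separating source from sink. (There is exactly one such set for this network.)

Min-cut arcs: {(0,3), (2,3), (5,7)} (total capacity 40)

augment #1: 4→0→3 push 31
augment #2: 4→5→2→3 push 3
augment #3: 4→5→7→3 push 5
augment #4: 4→1→6→0→3 push 1
max flow = 40; residual-reachable set from 4 gives S-side
cut edges (S→T): {(0,3), (2,3), (5,7)} total cap 40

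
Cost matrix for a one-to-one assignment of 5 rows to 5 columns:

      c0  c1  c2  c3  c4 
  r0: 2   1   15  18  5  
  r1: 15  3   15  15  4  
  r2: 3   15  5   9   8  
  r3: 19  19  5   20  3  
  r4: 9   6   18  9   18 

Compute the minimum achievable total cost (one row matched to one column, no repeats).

one of 2 optimal assignments: row0→col0 (cost 2), row1→col1 (cost 3), row2→col2 (cost 5), row3→col4 (cost 3), row4→col3 (cost 9)
total = 2 + 3 + 5 + 3 + 9 = 22

Minimum assignment cost: 22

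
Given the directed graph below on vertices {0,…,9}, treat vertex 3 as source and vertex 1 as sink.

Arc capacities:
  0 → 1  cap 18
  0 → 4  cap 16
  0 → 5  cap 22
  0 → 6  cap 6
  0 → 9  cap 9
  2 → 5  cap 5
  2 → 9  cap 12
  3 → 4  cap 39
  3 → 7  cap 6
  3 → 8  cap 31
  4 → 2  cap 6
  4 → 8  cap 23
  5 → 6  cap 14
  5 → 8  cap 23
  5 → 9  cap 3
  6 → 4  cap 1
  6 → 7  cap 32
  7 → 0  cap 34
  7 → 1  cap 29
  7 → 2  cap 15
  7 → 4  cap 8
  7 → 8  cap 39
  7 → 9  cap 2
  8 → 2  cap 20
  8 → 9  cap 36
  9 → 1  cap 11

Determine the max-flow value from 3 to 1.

Maximum flow value: 22

augment #1: 3→7→1 bottleneck 6, total now 6
augment #2: 3→8→9→1 bottleneck 11, total now 17
augment #3: 3→4→2→5→6→7→1 bottleneck 5, total now 22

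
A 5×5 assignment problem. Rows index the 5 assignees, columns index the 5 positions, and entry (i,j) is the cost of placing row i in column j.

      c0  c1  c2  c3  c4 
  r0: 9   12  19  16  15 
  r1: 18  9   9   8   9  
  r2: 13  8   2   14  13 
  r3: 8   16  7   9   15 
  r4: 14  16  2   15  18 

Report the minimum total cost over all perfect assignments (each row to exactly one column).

optimal assignment: row0→col0 (cost 9), row1→col4 (cost 9), row2→col1 (cost 8), row3→col3 (cost 9), row4→col2 (cost 2)
total = 9 + 9 + 8 + 9 + 2 = 37

Minimum assignment cost: 37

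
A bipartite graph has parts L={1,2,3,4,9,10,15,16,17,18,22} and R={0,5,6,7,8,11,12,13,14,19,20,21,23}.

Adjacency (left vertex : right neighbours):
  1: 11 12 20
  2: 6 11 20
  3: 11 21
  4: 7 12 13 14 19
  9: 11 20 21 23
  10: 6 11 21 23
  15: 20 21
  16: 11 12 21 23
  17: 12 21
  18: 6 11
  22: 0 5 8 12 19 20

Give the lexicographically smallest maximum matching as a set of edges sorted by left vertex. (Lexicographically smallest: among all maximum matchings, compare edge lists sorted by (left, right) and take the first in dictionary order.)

|M| = 8 (so the lex-smallest maximum matching has 8 edges)
process left vertices in ascending order; for each, take the smallest-labelled available neighbour that still permits 8 edges overall, or leave it unmatched if none does
lex-smallest matching: {1-11, 2-6, 3-21, 4-7, 9-20, 10-23, 16-12, 22-0}

Lex-smallest maximum matching: {(1,11), (2,6), (3,21), (4,7), (9,20), (10,23), (16,12), (22,0)}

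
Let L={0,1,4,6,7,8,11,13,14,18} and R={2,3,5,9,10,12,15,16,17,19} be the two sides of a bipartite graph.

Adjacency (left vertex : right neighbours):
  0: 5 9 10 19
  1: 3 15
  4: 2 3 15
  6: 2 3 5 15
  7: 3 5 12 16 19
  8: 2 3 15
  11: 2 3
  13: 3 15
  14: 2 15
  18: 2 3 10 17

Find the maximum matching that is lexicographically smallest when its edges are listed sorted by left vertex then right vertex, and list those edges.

|M| = 7 (so the lex-smallest maximum matching has 7 edges)
process left vertices in ascending order; for each, take the smallest-labelled available neighbour that still permits 7 edges overall, or leave it unmatched if none does
lex-smallest matching: {0-9, 1-3, 4-2, 6-5, 7-12, 8-15, 18-10}

Lex-smallest maximum matching: {(0,9), (1,3), (4,2), (6,5), (7,12), (8,15), (18,10)}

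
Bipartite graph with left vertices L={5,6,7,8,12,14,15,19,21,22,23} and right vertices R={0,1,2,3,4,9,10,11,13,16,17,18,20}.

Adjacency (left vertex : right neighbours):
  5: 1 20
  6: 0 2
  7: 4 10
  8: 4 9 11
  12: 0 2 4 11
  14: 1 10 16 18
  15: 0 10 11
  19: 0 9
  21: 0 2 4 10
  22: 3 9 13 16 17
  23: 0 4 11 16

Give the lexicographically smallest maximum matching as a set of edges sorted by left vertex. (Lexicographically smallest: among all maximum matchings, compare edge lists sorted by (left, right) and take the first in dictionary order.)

|M| = 10 (so the lex-smallest maximum matching has 10 edges)
process left vertices in ascending order; for each, take the smallest-labelled available neighbour that still permits 10 edges overall, or leave it unmatched if none does
lex-smallest matching: {5-1, 6-0, 7-4, 8-9, 12-2, 14-18, 15-11, 21-10, 22-3, 23-16}

Lex-smallest maximum matching: {(5,1), (6,0), (7,4), (8,9), (12,2), (14,18), (15,11), (21,10), (22,3), (23,16)}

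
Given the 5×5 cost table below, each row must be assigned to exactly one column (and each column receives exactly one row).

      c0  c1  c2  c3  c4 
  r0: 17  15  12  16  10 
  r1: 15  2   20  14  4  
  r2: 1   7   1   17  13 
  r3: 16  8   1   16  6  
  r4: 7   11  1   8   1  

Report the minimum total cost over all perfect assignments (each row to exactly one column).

Minimum assignment cost: 21

optimal assignment: row0→col3 (cost 16), row1→col1 (cost 2), row2→col0 (cost 1), row3→col2 (cost 1), row4→col4 (cost 1)
total = 16 + 2 + 1 + 1 + 1 = 21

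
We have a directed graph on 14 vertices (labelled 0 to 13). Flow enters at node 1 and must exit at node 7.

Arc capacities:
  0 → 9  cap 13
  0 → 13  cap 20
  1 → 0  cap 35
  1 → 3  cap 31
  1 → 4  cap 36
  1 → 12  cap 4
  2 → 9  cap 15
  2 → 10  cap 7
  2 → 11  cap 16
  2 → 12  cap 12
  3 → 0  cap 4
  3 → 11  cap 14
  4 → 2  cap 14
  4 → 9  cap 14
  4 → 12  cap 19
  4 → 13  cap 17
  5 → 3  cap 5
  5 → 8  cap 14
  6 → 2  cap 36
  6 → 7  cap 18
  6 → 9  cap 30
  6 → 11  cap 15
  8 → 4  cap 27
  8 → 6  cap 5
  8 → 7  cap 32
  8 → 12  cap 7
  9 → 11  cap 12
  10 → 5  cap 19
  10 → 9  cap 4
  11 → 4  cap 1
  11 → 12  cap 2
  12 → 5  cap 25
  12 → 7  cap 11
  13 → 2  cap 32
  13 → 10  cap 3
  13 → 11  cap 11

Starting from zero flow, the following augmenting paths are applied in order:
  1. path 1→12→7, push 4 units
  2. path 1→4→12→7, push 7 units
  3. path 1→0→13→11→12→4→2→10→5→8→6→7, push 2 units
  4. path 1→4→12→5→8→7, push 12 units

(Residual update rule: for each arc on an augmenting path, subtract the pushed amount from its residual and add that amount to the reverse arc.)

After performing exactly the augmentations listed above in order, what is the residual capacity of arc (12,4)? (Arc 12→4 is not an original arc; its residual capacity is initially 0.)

Residual capacity of (12,4): 17

after path 1 (1→12→7, push 4): res(12,4)=0
after path 2 (1→4→12→7, push 7): res(12,4)=7
after path 3 (1→0→13→11→12→4→2→10→5→8→6→7, push 2): res(12,4)=5
after path 4 (1→4→12→5→8→7, push 12): res(12,4)=17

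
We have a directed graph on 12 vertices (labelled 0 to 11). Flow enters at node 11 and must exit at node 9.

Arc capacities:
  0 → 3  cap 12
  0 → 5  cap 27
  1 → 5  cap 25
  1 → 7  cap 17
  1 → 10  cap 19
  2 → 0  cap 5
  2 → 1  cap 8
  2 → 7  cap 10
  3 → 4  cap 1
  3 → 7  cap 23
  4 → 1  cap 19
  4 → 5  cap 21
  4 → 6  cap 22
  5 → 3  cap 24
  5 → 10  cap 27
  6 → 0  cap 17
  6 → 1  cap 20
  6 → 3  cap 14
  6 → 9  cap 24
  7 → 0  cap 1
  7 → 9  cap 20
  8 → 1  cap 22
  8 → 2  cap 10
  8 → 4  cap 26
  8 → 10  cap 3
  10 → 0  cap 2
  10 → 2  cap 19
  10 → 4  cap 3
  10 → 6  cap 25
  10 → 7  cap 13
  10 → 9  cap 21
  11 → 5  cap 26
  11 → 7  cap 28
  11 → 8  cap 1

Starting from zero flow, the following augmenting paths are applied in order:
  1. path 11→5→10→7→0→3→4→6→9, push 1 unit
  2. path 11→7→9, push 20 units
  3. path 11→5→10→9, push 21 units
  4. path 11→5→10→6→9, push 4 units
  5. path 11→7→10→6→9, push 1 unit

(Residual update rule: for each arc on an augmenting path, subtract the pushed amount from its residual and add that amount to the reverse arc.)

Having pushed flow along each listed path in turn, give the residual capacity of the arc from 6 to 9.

after path 1 (11→5→10→7→0→3→4→6→9, push 1): res(6,9)=23
after path 2 (11→7→9, push 20): res(6,9)=23
after path 3 (11→5→10→9, push 21): res(6,9)=23
after path 4 (11→5→10→6→9, push 4): res(6,9)=19
after path 5 (11→7→10→6→9, push 1): res(6,9)=18

Residual capacity of (6,9): 18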